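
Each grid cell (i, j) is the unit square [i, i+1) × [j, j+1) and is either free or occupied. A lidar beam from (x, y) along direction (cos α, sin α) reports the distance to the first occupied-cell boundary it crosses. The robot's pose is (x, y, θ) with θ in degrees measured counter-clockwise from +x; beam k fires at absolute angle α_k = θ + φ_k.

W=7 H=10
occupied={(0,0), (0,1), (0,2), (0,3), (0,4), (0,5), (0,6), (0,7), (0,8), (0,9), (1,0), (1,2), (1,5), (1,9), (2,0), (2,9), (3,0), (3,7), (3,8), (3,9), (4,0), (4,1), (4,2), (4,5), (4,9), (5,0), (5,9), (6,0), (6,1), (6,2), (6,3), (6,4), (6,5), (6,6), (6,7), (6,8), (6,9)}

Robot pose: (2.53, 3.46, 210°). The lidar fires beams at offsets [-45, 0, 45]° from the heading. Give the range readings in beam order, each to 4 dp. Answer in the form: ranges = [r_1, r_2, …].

ranges = [1.5840, 0.9200, 2.5468]

beam 1: φ=-45°, α=165°
  direction (-0.9659, 0.2588); cell (2,3); t to first gridline: x 0.5487, y 2.0864 (then +1.0353 / +3.8637)
    (1,3) via x @ 0.5487
    (0,3) via x @ 1.5840  # hit
  → r_1 = 1.5840
beam 2: φ=0°, α=210°
  direction (-0.8660, -0.5000); cell (2,3); t to first gridline: x 0.6120, y 0.9200 (then +1.1547 / +2.0000)
    (1,3) via x @ 0.6120
    (1,2) via y @ 0.9200  # hit
  → r_2 = 0.9200
beam 3: φ=45°, α=255°
  direction (-0.2588, -0.9659); cell (2,3); t to first gridline: x 2.0478, y 0.4762 (then +3.8637 / +1.0353)
    (2,2) via y @ 0.4762
    (2,1) via y @ 1.5115
    (1,1) via x @ 2.0478
    (1,0) via y @ 2.5468  # hit
  → r_3 = 2.5468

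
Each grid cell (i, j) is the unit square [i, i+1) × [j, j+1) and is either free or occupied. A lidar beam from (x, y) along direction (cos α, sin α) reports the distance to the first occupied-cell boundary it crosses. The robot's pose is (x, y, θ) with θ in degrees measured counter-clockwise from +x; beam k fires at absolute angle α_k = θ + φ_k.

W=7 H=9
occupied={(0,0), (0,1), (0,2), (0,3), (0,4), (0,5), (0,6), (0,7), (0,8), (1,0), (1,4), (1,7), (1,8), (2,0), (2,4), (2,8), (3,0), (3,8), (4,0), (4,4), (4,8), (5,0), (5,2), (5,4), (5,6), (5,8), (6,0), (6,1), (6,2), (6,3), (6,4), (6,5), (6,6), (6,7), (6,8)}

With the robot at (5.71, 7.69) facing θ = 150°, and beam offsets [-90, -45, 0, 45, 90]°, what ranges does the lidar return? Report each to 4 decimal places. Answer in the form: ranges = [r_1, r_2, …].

beam 1: φ=-90°, α=60°
  direction (0.5000, 0.8660); cell (5,7); t to first gridline: x 0.5800, y 0.3580 (then +2.0000 / +1.1547)
    (5,8) via y @ 0.3580  # hit
  → r_1 = 0.3580
beam 2: φ=-45°, α=105°
  direction (-0.2588, 0.9659); cell (5,7); t to first gridline: x 2.7432, y 0.3209 (then +3.8637 / +1.0353)
    (5,8) via y @ 0.3209  # hit
  → r_2 = 0.3209
beam 3: φ=0°, α=150°
  direction (-0.8660, 0.5000); cell (5,7); t to first gridline: x 0.8198, y 0.6200 (then +1.1547 / +2.0000)
    (5,8) via y @ 0.6200  # hit
  → r_3 = 0.6200
beam 4: φ=45°, α=195°
  direction (-0.9659, -0.2588); cell (5,7); t to first gridline: x 0.7350, y 2.6660 (then +1.0353 / +3.8637)
    (4,7) via x @ 0.7350
    (3,7) via x @ 1.7703
    (3,6) via y @ 2.6660
    (2,6) via x @ 2.8056
    (1,6) via x @ 3.8409
    (0,6) via x @ 4.8762  # hit
  → r_4 = 4.8762
beam 5: φ=90°, α=240°
  direction (-0.5000, -0.8660); cell (5,7); t to first gridline: x 1.4200, y 0.7967 (then +2.0000 / +1.1547)
    (5,6) via y @ 0.7967  # hit
  → r_5 = 0.7967

ranges = [0.3580, 0.3209, 0.6200, 4.8762, 0.7967]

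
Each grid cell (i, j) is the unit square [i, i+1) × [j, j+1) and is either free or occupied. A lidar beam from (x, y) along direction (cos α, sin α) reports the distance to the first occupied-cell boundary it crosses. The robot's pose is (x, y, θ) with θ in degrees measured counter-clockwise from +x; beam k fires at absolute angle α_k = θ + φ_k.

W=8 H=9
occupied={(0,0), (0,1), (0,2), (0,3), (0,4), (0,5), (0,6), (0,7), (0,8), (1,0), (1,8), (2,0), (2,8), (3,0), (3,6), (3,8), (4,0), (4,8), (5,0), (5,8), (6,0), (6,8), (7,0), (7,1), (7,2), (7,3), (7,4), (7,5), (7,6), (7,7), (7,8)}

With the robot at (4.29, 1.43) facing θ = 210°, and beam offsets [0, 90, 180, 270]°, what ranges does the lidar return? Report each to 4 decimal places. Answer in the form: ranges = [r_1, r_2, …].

beam 1: φ=0°, α=210°
  direction (-0.8660, -0.5000); cell (4,1); t to first gridline: x 0.3349, y 0.8600 (then +1.1547 / +2.0000)
    (3,1) via x @ 0.3349
    (3,0) via y @ 0.8600  # hit
  → r_1 = 0.8600
beam 2: φ=90°, α=300°
  direction (0.5000, -0.8660); cell (4,1); t to first gridline: x 1.4200, y 0.4965 (then +2.0000 / +1.1547)
    (4,0) via y @ 0.4965  # hit
  → r_2 = 0.4965
beam 3: φ=180°, α=30°
  direction (0.8660, 0.5000); cell (4,1); t to first gridline: x 0.8198, y 1.1400 (then +1.1547 / +2.0000)
    (5,1) via x @ 0.8198
    (5,2) via y @ 1.1400
    (6,2) via x @ 1.9745
    (7,2) via x @ 3.1292  # hit
  → r_3 = 3.1292
beam 4: φ=270°, α=120°
  direction (-0.5000, 0.8660); cell (4,1); t to first gridline: x 0.5800, y 0.6582 (then +2.0000 / +1.1547)
    (3,1) via x @ 0.5800
    (3,2) via y @ 0.6582
    (3,3) via y @ 1.8129
    (2,3) via x @ 2.5800
    (2,4) via y @ 2.9676
    (2,5) via y @ 4.1223
    (1,5) via x @ 4.5800
    (1,6) via y @ 5.2770
    (1,7) via y @ 6.4317
    (0,7) via x @ 6.5800  # hit
  → r_4 = 6.5800

ranges = [0.8600, 0.4965, 3.1292, 6.5800]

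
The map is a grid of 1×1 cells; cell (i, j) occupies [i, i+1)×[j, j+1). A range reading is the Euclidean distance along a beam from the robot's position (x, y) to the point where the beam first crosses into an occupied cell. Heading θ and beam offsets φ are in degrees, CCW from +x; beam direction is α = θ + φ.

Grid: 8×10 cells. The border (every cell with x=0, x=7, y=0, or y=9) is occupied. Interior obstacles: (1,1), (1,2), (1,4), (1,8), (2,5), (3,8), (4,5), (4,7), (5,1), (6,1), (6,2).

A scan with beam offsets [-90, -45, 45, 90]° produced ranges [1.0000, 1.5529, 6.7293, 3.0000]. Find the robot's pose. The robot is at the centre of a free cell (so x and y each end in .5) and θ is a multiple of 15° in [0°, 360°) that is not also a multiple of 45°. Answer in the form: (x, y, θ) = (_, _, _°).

Enumerate (i+0.5, j+0.5, θ) over the 37 free cells and 16 admissible headings. For each, cast all 4 beams and compare to the given ranges.
  (6.5, 4.5, 120°): beam 1 = 0.5774 ≠ 1.0000 ✗
  (5.5, 3.5, 165°): beam 1 = 5.6940 ≠ 1.0000 ✗
  (6.5, 4.5, 165°): beam 1 = 1.9319 ≠ 1.0000 ✗
  …
  (4.5, 2.5, 30°): r_1=1.0000, r_2=1.5529, r_3=6.7293, r_4=3.0000 — all match ✓
Unique over the lattice → pose = (4.5, 2.5, 30°).

(x, y, θ) = (4.5, 2.5, 30°)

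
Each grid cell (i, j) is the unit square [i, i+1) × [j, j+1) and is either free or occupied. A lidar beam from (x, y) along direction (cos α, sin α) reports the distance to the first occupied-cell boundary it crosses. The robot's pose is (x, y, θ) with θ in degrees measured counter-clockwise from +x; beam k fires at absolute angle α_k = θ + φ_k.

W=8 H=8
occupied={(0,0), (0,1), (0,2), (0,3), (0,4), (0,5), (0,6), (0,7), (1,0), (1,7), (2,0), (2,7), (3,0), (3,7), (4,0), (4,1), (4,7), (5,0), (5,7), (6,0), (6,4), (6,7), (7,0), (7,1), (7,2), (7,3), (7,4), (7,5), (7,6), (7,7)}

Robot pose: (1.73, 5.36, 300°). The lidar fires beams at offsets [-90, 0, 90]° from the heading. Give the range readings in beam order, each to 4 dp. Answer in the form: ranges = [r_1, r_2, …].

ranges = [0.8429, 4.5400, 3.2800]

beam 1: φ=-90°, α=210°
  direction (-0.8660, -0.5000); cell (1,5); t to first gridline: x 0.8429, y 0.7200 (then +1.1547 / +2.0000)
    (1,4) via y @ 0.7200
    (0,4) via x @ 0.8429  # hit
  → r_1 = 0.8429
beam 2: φ=0°, α=300°
  direction (0.5000, -0.8660); cell (1,5); t to first gridline: x 0.5400, y 0.4157 (then +2.0000 / +1.1547)
    (1,4) via y @ 0.4157
    (2,4) via x @ 0.5400
    (2,3) via y @ 1.5704
    (3,3) via x @ 2.5400
    (3,2) via y @ 2.7251
    (3,1) via y @ 3.8798
    (4,1) via x @ 4.5400  # hit
  → r_2 = 4.5400
beam 3: φ=90°, α=30°
  direction (0.8660, 0.5000); cell (1,5); t to first gridline: x 0.3118, y 1.2800 (then +1.1547 / +2.0000)
    (2,5) via x @ 0.3118
    (2,6) via y @ 1.2800
    (3,6) via x @ 1.4665
    (4,6) via x @ 2.6212
    (4,7) via y @ 3.2800  # hit
  → r_3 = 3.2800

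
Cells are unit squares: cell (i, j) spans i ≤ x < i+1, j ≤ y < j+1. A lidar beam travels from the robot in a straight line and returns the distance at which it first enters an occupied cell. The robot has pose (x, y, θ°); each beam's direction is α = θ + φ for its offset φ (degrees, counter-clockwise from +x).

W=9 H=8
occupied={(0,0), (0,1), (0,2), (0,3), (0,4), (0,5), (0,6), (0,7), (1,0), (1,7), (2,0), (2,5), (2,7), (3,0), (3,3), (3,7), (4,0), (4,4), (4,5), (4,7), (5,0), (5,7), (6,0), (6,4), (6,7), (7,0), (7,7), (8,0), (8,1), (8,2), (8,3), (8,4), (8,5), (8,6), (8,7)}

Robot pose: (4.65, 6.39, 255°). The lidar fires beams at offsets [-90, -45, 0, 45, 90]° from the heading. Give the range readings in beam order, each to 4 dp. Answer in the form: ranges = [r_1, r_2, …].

beam 1: φ=-90°, α=165°
  d=(-0.9659,0.2588)  start (4,6)  tX=0.6729 tY=2.3569  stride 1/|dx|=1.0353 1/|dy|=3.8637
    cross x-line → (3,6), t=0.6729
    cross x-line → (2,6), t=1.7082
    cross y-line → (2,7), t=2.3569 (wall)
  → r_1 = 2.3569
beam 2: φ=-45°, α=210°
  d=(-0.8660,-0.5000)  start (4,6)  tX=0.7506 tY=0.7800  stride 1/|dx|=1.1547 1/|dy|=2.0000
    cross x-line → (3,6), t=0.7506
    cross y-line → (3,5), t=0.7800
    cross x-line → (2,5), t=1.9053 (wall)
  → r_2 = 1.9053
beam 3: φ=0°, α=255°
  d=(-0.2588,-0.9659)  start (4,6)  tX=2.5114 tY=0.4038  stride 1/|dx|=3.8637 1/|dy|=1.0353
    cross y-line → (4,5), t=0.4038 (wall)
  → r_3 = 0.4038
beam 4: φ=45°, α=300°
  d=(0.5000,-0.8660)  start (4,6)  tX=0.7000 tY=0.4503  stride 1/|dx|=2.0000 1/|dy|=1.1547
    cross y-line → (4,5), t=0.4503 (wall)
  → r_4 = 0.4503
beam 5: φ=90°, α=345°
  d=(0.9659,-0.2588)  start (4,6)  tX=0.3623 tY=1.5068  stride 1/|dx|=1.0353 1/|dy|=3.8637
    cross x-line → (5,6), t=0.3623
    cross x-line → (6,6), t=1.3976
    cross y-line → (6,5), t=1.5068
    cross x-line → (7,5), t=2.4329
    cross x-line → (8,5), t=3.4682 (wall)
  → r_5 = 3.4682

ranges = [2.3569, 1.9053, 0.4038, 0.4503, 3.4682]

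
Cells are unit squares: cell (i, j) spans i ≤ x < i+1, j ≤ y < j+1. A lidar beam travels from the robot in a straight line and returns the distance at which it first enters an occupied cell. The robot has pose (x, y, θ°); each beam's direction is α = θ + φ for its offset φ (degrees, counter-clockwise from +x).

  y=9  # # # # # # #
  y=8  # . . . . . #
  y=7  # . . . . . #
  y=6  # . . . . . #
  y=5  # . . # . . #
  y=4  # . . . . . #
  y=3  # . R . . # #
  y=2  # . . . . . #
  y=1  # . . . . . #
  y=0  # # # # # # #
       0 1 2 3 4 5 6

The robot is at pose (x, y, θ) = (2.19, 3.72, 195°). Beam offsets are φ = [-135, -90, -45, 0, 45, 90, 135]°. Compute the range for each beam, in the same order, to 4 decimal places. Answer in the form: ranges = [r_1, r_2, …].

ranges = [1.6200, 4.5978, 1.3741, 1.2320, 2.3800, 2.8160, 4.3994]

beam 1: φ=-135°, α=60°
  cosα=0.5000 sinα=0.8660 | (2,3) | tMaxX 1.6200 tMaxY 0.3233 | tΔX 2.0000 tΔY 1.1547
    t=0.3233 [y] (2,4)
    t=1.4780 [y] (2,5)
    t=1.6200 [x] (3,5) — stop
  → r_1 = 1.6200
beam 2: φ=-90°, α=105°
  cosα=-0.2588 sinα=0.9659 | (2,3) | tMaxX 0.7341 tMaxY 0.2899 | tΔX 3.8637 tΔY 1.0353
    t=0.2899 [y] (2,4)
    t=0.7341 [x] (1,4)
    t=1.3252 [y] (1,5)
    t=2.3604 [y] (1,6)
    t=3.3957 [y] (1,7)
    t=4.4310 [y] (1,8)
    t=4.5978 [x] (0,8) — stop
  → r_2 = 4.5978
beam 3: φ=-45°, α=150°
  cosα=-0.8660 sinα=0.5000 | (2,3) | tMaxX 0.2194 tMaxY 0.5600 | tΔX 1.1547 tΔY 2.0000
    t=0.2194 [x] (1,3)
    t=0.5600 [y] (1,4)
    t=1.3741 [x] (0,4) — stop
  → r_3 = 1.3741
beam 4: φ=0°, α=195°
  cosα=-0.9659 sinα=-0.2588 | (2,3) | tMaxX 0.1967 tMaxY 2.7819 | tΔX 1.0353 tΔY 3.8637
    t=0.1967 [x] (1,3)
    t=1.2320 [x] (0,3) — stop
  → r_4 = 1.2320
beam 5: φ=45°, α=240°
  cosα=-0.5000 sinα=-0.8660 | (2,3) | tMaxX 0.3800 tMaxY 0.8314 | tΔX 2.0000 tΔY 1.1547
    t=0.3800 [x] (1,3)
    t=0.8314 [y] (1,2)
    t=1.9861 [y] (1,1)
    t=2.3800 [x] (0,1) — stop
  → r_5 = 2.3800
beam 6: φ=90°, α=285°
  cosα=0.2588 sinα=-0.9659 | (2,3) | tMaxX 3.1296 tMaxY 0.7454 | tΔX 3.8637 tΔY 1.0353
    t=0.7454 [y] (2,2)
    t=1.7807 [y] (2,1)
    t=2.8160 [y] (2,0) — stop
  → r_6 = 2.8160
beam 7: φ=135°, α=330°
  cosα=0.8660 sinα=-0.5000 | (2,3) | tMaxX 0.9353 tMaxY 1.4400 | tΔX 1.1547 tΔY 2.0000
    t=0.9353 [x] (3,3)
    t=1.4400 [y] (3,2)
    t=2.0900 [x] (4,2)
    t=3.2447 [x] (5,2)
    t=3.4400 [y] (5,1)
    t=4.3994 [x] (6,1) — stop
  → r_7 = 4.3994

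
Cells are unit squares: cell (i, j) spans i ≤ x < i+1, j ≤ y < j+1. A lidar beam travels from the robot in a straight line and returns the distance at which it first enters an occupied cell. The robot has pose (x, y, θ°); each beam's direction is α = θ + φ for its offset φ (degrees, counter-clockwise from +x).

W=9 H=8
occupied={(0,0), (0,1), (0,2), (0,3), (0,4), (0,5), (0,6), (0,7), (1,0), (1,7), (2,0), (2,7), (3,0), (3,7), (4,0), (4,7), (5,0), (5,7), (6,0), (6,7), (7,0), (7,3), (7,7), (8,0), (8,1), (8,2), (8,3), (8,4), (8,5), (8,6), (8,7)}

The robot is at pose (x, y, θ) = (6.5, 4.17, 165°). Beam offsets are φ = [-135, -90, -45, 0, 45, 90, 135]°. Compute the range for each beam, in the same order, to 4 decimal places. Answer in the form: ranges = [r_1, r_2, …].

beam 1: φ=-135°, α=30°
  cosα=0.8660 sinα=0.5000 | (6,4) | tMaxX 0.5774 tMaxY 1.6600 | tΔX 1.1547 tΔY 2.0000
    t=0.5774 [x] (7,4)
    t=1.6600 [y] (7,5)
    t=1.7321 [x] (8,5) — stop
  → r_1 = 1.7321
beam 2: φ=-90°, α=75°
  cosα=0.2588 sinα=0.9659 | (6,4) | tMaxX 1.9319 tMaxY 0.8593 | tΔX 3.8637 tΔY 1.0353
    t=0.8593 [y] (6,5)
    t=1.8946 [y] (6,6)
    t=1.9319 [x] (7,6)
    t=2.9298 [y] (7,7) — stop
  → r_2 = 2.9298
beam 3: φ=-45°, α=120°
  cosα=-0.5000 sinα=0.8660 | (6,4) | tMaxX 1.0000 tMaxY 0.9584 | tΔX 2.0000 tΔY 1.1547
    t=0.9584 [y] (6,5)
    t=1.0000 [x] (5,5)
    t=2.1131 [y] (5,6)
    t=3.0000 [x] (4,6)
    t=3.2678 [y] (4,7) — stop
  → r_3 = 3.2678
beam 4: φ=0°, α=165°
  cosα=-0.9659 sinα=0.2588 | (6,4) | tMaxX 0.5176 tMaxY 3.2069 | tΔX 1.0353 tΔY 3.8637
    t=0.5176 [x] (5,4)
    t=1.5529 [x] (4,4)
    t=2.5882 [x] (3,4)
    t=3.2069 [y] (3,5)
    t=3.6235 [x] (2,5)
    t=4.6587 [x] (1,5)
    t=5.6940 [x] (0,5) — stop
  → r_4 = 5.6940
beam 5: φ=45°, α=210°
  cosα=-0.8660 sinα=-0.5000 | (6,4) | tMaxX 0.5774 tMaxY 0.3400 | tΔX 1.1547 tΔY 2.0000
    t=0.3400 [y] (6,3)
    t=0.5774 [x] (5,3)
    t=1.7321 [x] (4,3)
    t=2.3400 [y] (4,2)
    t=2.8868 [x] (3,2)
    t=4.0415 [x] (2,2)
    t=4.3400 [y] (2,1)
    t=5.1962 [x] (1,1)
    t=6.3400 [y] (1,0) — stop
  → r_5 = 6.3400
beam 6: φ=90°, α=255°
  cosα=-0.2588 sinα=-0.9659 | (6,4) | tMaxX 1.9319 tMaxY 0.1760 | tΔX 3.8637 tΔY 1.0353
    t=0.1760 [y] (6,3)
    t=1.2113 [y] (6,2)
    t=1.9319 [x] (5,2)
    t=2.2465 [y] (5,1)
    t=3.2818 [y] (5,0) — stop
  → r_6 = 3.2818
beam 7: φ=135°, α=300°
  cosα=0.5000 sinα=-0.8660 | (6,4) | tMaxX 1.0000 tMaxY 0.1963 | tΔX 2.0000 tΔY 1.1547
    t=0.1963 [y] (6,3)
    t=1.0000 [x] (7,3) — stop
  → r_7 = 1.0000

ranges = [1.7321, 2.9298, 3.2678, 5.6940, 6.3400, 3.2818, 1.0000]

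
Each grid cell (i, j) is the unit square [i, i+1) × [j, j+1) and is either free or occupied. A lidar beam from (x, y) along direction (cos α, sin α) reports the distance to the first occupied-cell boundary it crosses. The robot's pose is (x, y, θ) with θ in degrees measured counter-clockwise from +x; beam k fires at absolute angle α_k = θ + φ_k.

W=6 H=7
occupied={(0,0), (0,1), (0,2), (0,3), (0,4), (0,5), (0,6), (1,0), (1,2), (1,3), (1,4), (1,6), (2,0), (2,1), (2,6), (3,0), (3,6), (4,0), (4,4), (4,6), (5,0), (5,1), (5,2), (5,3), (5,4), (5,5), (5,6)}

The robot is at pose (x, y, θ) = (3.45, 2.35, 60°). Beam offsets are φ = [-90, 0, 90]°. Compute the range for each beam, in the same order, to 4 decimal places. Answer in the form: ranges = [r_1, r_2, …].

ranges = [1.7898, 1.9053, 1.6743]

beam 1: φ=-90°, α=330°
  direction (0.8660, -0.5000); cell (3,2); t to first gridline: x 0.6351, y 0.7000 (then +1.1547 / +2.0000)
    (4,2) via x @ 0.6351
    (4,1) via y @ 0.7000
    (5,1) via x @ 1.7898  # hit
  → r_1 = 1.7898
beam 2: φ=0°, α=60°
  direction (0.5000, 0.8660); cell (3,2); t to first gridline: x 1.1000, y 0.7506 (then +2.0000 / +1.1547)
    (3,3) via y @ 0.7506
    (4,3) via x @ 1.1000
    (4,4) via y @ 1.9053  # hit
  → r_2 = 1.9053
beam 3: φ=90°, α=150°
  direction (-0.8660, 0.5000); cell (3,2); t to first gridline: x 0.5196, y 1.3000 (then +1.1547 / +2.0000)
    (2,2) via x @ 0.5196
    (2,3) via y @ 1.3000
    (1,3) via x @ 1.6743  # hit
  → r_3 = 1.6743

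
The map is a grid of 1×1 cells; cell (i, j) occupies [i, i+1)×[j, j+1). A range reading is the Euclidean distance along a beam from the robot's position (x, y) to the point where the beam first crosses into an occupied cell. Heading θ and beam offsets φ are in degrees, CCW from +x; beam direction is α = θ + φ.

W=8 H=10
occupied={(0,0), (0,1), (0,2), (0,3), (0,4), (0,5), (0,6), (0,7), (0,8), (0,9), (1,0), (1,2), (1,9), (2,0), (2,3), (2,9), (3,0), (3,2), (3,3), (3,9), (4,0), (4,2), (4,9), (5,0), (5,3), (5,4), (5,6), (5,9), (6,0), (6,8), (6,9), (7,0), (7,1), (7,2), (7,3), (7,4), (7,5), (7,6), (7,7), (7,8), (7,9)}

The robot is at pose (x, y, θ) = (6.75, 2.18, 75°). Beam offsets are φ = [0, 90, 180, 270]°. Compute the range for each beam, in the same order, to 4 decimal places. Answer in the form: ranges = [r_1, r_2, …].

beam 1: φ=0°, α=75°
  dir = (cos 75°, sin 75°) = (0.2588, 0.9659); from cell (6,2)
  next x-line at t=0.9659, next y-line at t=0.8489; Δt_x=3.8637, Δt_y=1.0353
    y: enter (6,3) at t=0.8489
    x: enter (7,3) at t=0.9659 ← occupied
  → r_1 = 0.9659
beam 2: φ=90°, α=165°
  dir = (cos 165°, sin 165°) = (-0.9659, 0.2588); from cell (6,2)
  next x-line at t=0.7765, next y-line at t=3.1682; Δt_x=1.0353, Δt_y=3.8637
    x: enter (5,2) at t=0.7765
    x: enter (4,2) at t=1.8117 ← occupied
  → r_2 = 1.8117
beam 3: φ=180°, α=255°
  dir = (cos 255°, sin 255°) = (-0.2588, -0.9659); from cell (6,2)
  next x-line at t=2.8978, next y-line at t=0.1863; Δt_x=3.8637, Δt_y=1.0353
    y: enter (6,1) at t=0.1863
    y: enter (6,0) at t=1.2216 ← occupied
  → r_3 = 1.2216
beam 4: φ=270°, α=345°
  dir = (cos 345°, sin 345°) = (0.9659, -0.2588); from cell (6,2)
  next x-line at t=0.2588, next y-line at t=0.6955; Δt_x=1.0353, Δt_y=3.8637
    x: enter (7,2) at t=0.2588 ← occupied
  → r_4 = 0.2588

ranges = [0.9659, 1.8117, 1.2216, 0.2588]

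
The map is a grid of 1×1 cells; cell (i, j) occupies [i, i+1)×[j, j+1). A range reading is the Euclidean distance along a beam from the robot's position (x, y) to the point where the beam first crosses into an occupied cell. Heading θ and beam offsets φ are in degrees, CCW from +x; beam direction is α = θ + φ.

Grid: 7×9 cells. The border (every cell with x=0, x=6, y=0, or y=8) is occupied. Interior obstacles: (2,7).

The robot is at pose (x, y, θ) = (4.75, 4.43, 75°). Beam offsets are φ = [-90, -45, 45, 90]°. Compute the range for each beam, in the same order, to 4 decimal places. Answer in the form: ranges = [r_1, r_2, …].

ranges = [1.2941, 1.4434, 3.5000, 3.8823]

beam 1: φ=-90°, α=345°
  dir = (cos 345°, sin 345°) = (0.9659, -0.2588); from cell (4,4)
  next x-line at t=0.2588, next y-line at t=1.6614; Δt_x=1.0353, Δt_y=3.8637
    x: enter (5,4) at t=0.2588
    x: enter (6,4) at t=1.2941 ← occupied
  → r_1 = 1.2941
beam 2: φ=-45°, α=30°
  dir = (cos 30°, sin 30°) = (0.8660, 0.5000); from cell (4,4)
  next x-line at t=0.2887, next y-line at t=1.1400; Δt_x=1.1547, Δt_y=2.0000
    x: enter (5,4) at t=0.2887
    y: enter (5,5) at t=1.1400
    x: enter (6,5) at t=1.4434 ← occupied
  → r_2 = 1.4434
beam 3: φ=45°, α=120°
  dir = (cos 120°, sin 120°) = (-0.5000, 0.8660); from cell (4,4)
  next x-line at t=1.5000, next y-line at t=0.6582; Δt_x=2.0000, Δt_y=1.1547
    y: enter (4,5) at t=0.6582
    x: enter (3,5) at t=1.5000
    y: enter (3,6) at t=1.8129
    y: enter (3,7) at t=2.9676
    x: enter (2,7) at t=3.5000 ← occupied
  → r_3 = 3.5000
beam 4: φ=90°, α=165°
  dir = (cos 165°, sin 165°) = (-0.9659, 0.2588); from cell (4,4)
  next x-line at t=0.7765, next y-line at t=2.2023; Δt_x=1.0353, Δt_y=3.8637
    x: enter (3,4) at t=0.7765
    x: enter (2,4) at t=1.8117
    y: enter (2,5) at t=2.2023
    x: enter (1,5) at t=2.8470
    x: enter (0,5) at t=3.8823 ← occupied
  → r_4 = 3.8823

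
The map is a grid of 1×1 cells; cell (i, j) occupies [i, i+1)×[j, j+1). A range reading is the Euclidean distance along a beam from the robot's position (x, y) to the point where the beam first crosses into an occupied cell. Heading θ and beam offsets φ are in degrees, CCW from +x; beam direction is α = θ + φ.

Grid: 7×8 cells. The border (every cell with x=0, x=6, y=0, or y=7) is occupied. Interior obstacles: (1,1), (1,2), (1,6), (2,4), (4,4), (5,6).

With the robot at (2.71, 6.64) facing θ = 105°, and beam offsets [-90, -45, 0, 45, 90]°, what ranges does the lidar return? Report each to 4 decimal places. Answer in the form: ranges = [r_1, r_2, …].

beam 1: φ=-90°, α=15°
  direction (0.9659, 0.2588); cell (2,6); t to first gridline: x 0.3002, y 1.3909 (then +1.0353 / +3.8637)
    (3,6) via x @ 0.3002
    (4,6) via x @ 1.3355
    (4,7) via y @ 1.3909  # hit
  → r_1 = 1.3909
beam 2: φ=-45°, α=60°
  direction (0.5000, 0.8660); cell (2,6); t to first gridline: x 0.5800, y 0.4157 (then +2.0000 / +1.1547)
    (2,7) via y @ 0.4157  # hit
  → r_2 = 0.4157
beam 3: φ=0°, α=105°
  direction (-0.2588, 0.9659); cell (2,6); t to first gridline: x 2.7432, y 0.3727 (then +3.8637 / +1.0353)
    (2,7) via y @ 0.3727  # hit
  → r_3 = 0.3727
beam 4: φ=45°, α=150°
  direction (-0.8660, 0.5000); cell (2,6); t to first gridline: x 0.8198, y 0.7200 (then +1.1547 / +2.0000)
    (2,7) via y @ 0.7200  # hit
  → r_4 = 0.7200
beam 5: φ=90°, α=195°
  direction (-0.9659, -0.2588); cell (2,6); t to first gridline: x 0.7350, y 2.4728 (then +1.0353 / +3.8637)
    (1,6) via x @ 0.7350  # hit
  → r_5 = 0.7350

ranges = [1.3909, 0.4157, 0.3727, 0.7200, 0.7350]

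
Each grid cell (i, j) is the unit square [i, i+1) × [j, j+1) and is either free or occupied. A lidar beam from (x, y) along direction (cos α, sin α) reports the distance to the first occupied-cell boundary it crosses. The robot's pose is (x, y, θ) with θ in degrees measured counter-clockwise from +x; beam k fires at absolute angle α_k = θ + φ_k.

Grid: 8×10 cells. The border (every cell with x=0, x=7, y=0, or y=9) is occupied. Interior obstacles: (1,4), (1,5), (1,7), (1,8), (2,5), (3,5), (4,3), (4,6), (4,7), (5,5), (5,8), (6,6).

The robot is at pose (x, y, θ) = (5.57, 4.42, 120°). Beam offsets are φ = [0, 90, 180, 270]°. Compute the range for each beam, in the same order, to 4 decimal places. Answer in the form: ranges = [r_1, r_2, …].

ranges = [0.6697, 0.8400, 2.8600, 1.6512]

beam 1: φ=0°, α=120°
  d=(-0.5000,0.8660)  start (5,4)  tX=1.1400 tY=0.6697  stride 1/|dx|=2.0000 1/|dy|=1.1547
    cross y-line → (5,5), t=0.6697 (wall)
  → r_1 = 0.6697
beam 2: φ=90°, α=210°
  d=(-0.8660,-0.5000)  start (5,4)  tX=0.6582 tY=0.8400  stride 1/|dx|=1.1547 1/|dy|=2.0000
    cross x-line → (4,4), t=0.6582
    cross y-line → (4,3), t=0.8400 (wall)
  → r_2 = 0.8400
beam 3: φ=180°, α=300°
  d=(0.5000,-0.8660)  start (5,4)  tX=0.8600 tY=0.4850  stride 1/|dx|=2.0000 1/|dy|=1.1547
    cross y-line → (5,3), t=0.4850
    cross x-line → (6,3), t=0.8600
    cross y-line → (6,2), t=1.6397
    cross y-line → (6,1), t=2.7944
    cross x-line → (7,1), t=2.8600 (wall)
  → r_3 = 2.8600
beam 4: φ=270°, α=30°
  d=(0.8660,0.5000)  start (5,4)  tX=0.4965 tY=1.1600  stride 1/|dx|=1.1547 1/|dy|=2.0000
    cross x-line → (6,4), t=0.4965
    cross y-line → (6,5), t=1.1600
    cross x-line → (7,5), t=1.6512 (wall)
  → r_4 = 1.6512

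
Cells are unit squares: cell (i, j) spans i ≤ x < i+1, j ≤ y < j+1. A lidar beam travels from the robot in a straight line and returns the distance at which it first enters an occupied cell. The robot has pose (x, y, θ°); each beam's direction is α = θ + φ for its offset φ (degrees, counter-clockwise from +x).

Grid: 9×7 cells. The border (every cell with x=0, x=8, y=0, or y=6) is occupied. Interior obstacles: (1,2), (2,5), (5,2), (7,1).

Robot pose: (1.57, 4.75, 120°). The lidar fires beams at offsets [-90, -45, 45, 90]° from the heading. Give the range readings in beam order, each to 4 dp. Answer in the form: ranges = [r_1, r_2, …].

beam 1: φ=-90°, α=30°
  dir = (cos 30°, sin 30°) = (0.8660, 0.5000); from cell (1,4)
  next x-line at t=0.4965, next y-line at t=0.5000; Δt_x=1.1547, Δt_y=2.0000
    x: enter (2,4) at t=0.4965
    y: enter (2,5) at t=0.5000 ← occupied
  → r_1 = 0.5000
beam 2: φ=-45°, α=75°
  dir = (cos 75°, sin 75°) = (0.2588, 0.9659); from cell (1,4)
  next x-line at t=1.6614, next y-line at t=0.2588; Δt_x=3.8637, Δt_y=1.0353
    y: enter (1,5) at t=0.2588
    y: enter (1,6) at t=1.2941 ← occupied
  → r_2 = 1.2941
beam 3: φ=45°, α=165°
  dir = (cos 165°, sin 165°) = (-0.9659, 0.2588); from cell (1,4)
  next x-line at t=0.5901, next y-line at t=0.9659; Δt_x=1.0353, Δt_y=3.8637
    x: enter (0,4) at t=0.5901 ← occupied
  → r_3 = 0.5901
beam 4: φ=90°, α=210°
  dir = (cos 210°, sin 210°) = (-0.8660, -0.5000); from cell (1,4)
  next x-line at t=0.6582, next y-line at t=1.5000; Δt_x=1.1547, Δt_y=2.0000
    x: enter (0,4) at t=0.6582 ← occupied
  → r_4 = 0.6582

ranges = [0.5000, 1.2941, 0.5901, 0.6582]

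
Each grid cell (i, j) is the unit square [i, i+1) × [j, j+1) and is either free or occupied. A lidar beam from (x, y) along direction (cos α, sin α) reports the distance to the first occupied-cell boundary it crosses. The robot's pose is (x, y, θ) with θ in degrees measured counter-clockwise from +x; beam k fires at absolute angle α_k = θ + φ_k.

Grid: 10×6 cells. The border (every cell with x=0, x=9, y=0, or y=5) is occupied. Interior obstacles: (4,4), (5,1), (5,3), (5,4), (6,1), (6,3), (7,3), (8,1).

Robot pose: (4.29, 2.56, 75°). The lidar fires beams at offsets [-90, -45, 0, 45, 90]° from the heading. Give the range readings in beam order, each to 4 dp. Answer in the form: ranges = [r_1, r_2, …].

ranges = [2.1637, 0.8800, 1.4908, 2.8175, 3.4061]

beam 1: φ=-90°, α=345°
  d=(0.9659,-0.2588)  start (4,2)  tX=0.7350 tY=2.1637  stride 1/|dx|=1.0353 1/|dy|=3.8637
    cross x-line → (5,2), t=0.7350
    cross x-line → (6,2), t=1.7703
    cross y-line → (6,1), t=2.1637 (wall)
  → r_1 = 2.1637
beam 2: φ=-45°, α=30°
  d=(0.8660,0.5000)  start (4,2)  tX=0.8198 tY=0.8800  stride 1/|dx|=1.1547 1/|dy|=2.0000
    cross x-line → (5,2), t=0.8198
    cross y-line → (5,3), t=0.8800 (wall)
  → r_2 = 0.8800
beam 3: φ=0°, α=75°
  d=(0.2588,0.9659)  start (4,2)  tX=2.7432 tY=0.4555  stride 1/|dx|=3.8637 1/|dy|=1.0353
    cross y-line → (4,3), t=0.4555
    cross y-line → (4,4), t=1.4908 (wall)
  → r_3 = 1.4908
beam 4: φ=45°, α=120°
  d=(-0.5000,0.8660)  start (4,2)  tX=0.5800 tY=0.5081  stride 1/|dx|=2.0000 1/|dy|=1.1547
    cross y-line → (4,3), t=0.5081
    cross x-line → (3,3), t=0.5800
    cross y-line → (3,4), t=1.6628
    cross x-line → (2,4), t=2.5800
    cross y-line → (2,5), t=2.8175 (wall)
  → r_4 = 2.8175
beam 5: φ=90°, α=165°
  d=(-0.9659,0.2588)  start (4,2)  tX=0.3002 tY=1.7000  stride 1/|dx|=1.0353 1/|dy|=3.8637
    cross x-line → (3,2), t=0.3002
    cross x-line → (2,2), t=1.3355
    cross y-line → (2,3), t=1.7000
    cross x-line → (1,3), t=2.3708
    cross x-line → (0,3), t=3.4061 (wall)
  → r_5 = 3.4061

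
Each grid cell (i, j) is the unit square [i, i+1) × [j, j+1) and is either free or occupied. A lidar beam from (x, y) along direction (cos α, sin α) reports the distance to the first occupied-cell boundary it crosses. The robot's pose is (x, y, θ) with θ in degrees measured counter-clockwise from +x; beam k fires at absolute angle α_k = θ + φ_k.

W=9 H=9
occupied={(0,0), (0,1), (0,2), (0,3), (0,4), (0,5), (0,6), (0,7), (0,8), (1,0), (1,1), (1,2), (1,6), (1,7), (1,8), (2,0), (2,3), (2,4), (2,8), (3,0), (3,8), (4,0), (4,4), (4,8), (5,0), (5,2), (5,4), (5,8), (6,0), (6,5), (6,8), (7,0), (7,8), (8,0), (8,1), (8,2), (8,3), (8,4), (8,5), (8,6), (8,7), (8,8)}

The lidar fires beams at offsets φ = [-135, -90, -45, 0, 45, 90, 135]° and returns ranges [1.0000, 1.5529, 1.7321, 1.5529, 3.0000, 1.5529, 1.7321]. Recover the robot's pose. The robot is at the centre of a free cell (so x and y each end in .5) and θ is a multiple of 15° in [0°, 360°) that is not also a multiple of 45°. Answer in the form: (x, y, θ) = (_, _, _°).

Enumerate (i+0.5, j+0.5, θ) over the 39 free cells and 16 admissible headings. For each, cast all 7 beams and compare to the given ranges.
  (6.5, 6.5, 285°): beam 1 = 3.0000 ≠ 1.0000 ✗
  (7.5, 6.5, 165°): beam 1 = 0.5774 ≠ 1.0000 ✗
  (5.5, 6.5, 330°): beam 1 = 4.6587 ≠ 1.0000 ✗
  (1.5, 4.5, 210°): beam 1 = 1.5529 ≠ 1.0000 ✗
  (7.5, 6.5, 75°): beam 2 = 0.5176 ≠ 1.5529 ✗
  …
  (3.5, 2.5, 285°): r_1=1.0000, r_2=1.5529, r_3=1.7321, r_4=1.5529, r_5=3.0000, r_6=1.5529, r_7=1.7321 — all match ✓
Only this pose fits every beam.

(x, y, θ) = (3.5, 2.5, 285°)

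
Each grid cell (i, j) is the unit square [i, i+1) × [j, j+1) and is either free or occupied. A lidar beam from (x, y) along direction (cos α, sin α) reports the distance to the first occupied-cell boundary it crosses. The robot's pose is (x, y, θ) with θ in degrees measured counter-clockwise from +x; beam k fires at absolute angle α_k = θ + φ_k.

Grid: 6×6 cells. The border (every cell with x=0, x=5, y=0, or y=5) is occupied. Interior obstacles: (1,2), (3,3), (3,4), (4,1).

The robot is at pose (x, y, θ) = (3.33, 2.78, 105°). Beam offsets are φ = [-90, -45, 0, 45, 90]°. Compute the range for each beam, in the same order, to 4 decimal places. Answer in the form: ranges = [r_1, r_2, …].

beam 1: φ=-90°, α=15°
  dir = (cos 15°, sin 15°) = (0.9659, 0.2588); from cell (3,2)
  next x-line at t=0.6936, next y-line at t=0.8500; Δt_x=1.0353, Δt_y=3.8637
    x: enter (4,2) at t=0.6936
    y: enter (4,3) at t=0.8500
    x: enter (5,3) at t=1.7289 ← occupied
  → r_1 = 1.7289
beam 2: φ=-45°, α=60°
  dir = (cos 60°, sin 60°) = (0.5000, 0.8660); from cell (3,2)
  next x-line at t=1.3400, next y-line at t=0.2540; Δt_x=2.0000, Δt_y=1.1547
    y: enter (3,3) at t=0.2540 ← occupied
  → r_2 = 0.2540
beam 3: φ=0°, α=105°
  dir = (cos 105°, sin 105°) = (-0.2588, 0.9659); from cell (3,2)
  next x-line at t=1.2750, next y-line at t=0.2278; Δt_x=3.8637, Δt_y=1.0353
    y: enter (3,3) at t=0.2278 ← occupied
  → r_3 = 0.2278
beam 4: φ=45°, α=150°
  dir = (cos 150°, sin 150°) = (-0.8660, 0.5000); from cell (3,2)
  next x-line at t=0.3811, next y-line at t=0.4400; Δt_x=1.1547, Δt_y=2.0000
    x: enter (2,2) at t=0.3811
    y: enter (2,3) at t=0.4400
    x: enter (1,3) at t=1.5358
    y: enter (1,4) at t=2.4400
    x: enter (0,4) at t=2.6905 ← occupied
  → r_4 = 2.6905
beam 5: φ=90°, α=195°
  dir = (cos 195°, sin 195°) = (-0.9659, -0.2588); from cell (3,2)
  next x-line at t=0.3416, next y-line at t=3.0137; Δt_x=1.0353, Δt_y=3.8637
    x: enter (2,2) at t=0.3416
    x: enter (1,2) at t=1.3769 ← occupied
  → r_5 = 1.3769

ranges = [1.7289, 0.2540, 0.2278, 2.6905, 1.3769]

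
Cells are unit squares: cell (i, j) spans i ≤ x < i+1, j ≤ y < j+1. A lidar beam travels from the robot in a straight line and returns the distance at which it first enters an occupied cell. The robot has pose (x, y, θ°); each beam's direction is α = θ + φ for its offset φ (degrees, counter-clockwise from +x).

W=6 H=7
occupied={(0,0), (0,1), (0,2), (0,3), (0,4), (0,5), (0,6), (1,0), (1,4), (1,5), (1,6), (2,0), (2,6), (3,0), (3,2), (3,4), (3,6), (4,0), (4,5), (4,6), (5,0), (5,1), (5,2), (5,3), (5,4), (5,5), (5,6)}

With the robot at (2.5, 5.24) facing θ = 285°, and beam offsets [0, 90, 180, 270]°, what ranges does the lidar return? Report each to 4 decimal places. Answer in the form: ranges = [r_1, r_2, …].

ranges = [2.3190, 1.5529, 0.7868, 0.5176]

beam 1: φ=0°, α=285°
  direction (0.2588, -0.9659); cell (2,5); t to first gridline: x 1.9319, y 0.2485 (then +3.8637 / +1.0353)
    (2,4) via y @ 0.2485
    (2,3) via y @ 1.2837
    (3,3) via x @ 1.9319
    (3,2) via y @ 2.3190  # hit
  → r_1 = 2.3190
beam 2: φ=90°, α=15°
  direction (0.9659, 0.2588); cell (2,5); t to first gridline: x 0.5176, y 2.9364 (then +1.0353 / +3.8637)
    (3,5) via x @ 0.5176
    (4,5) via x @ 1.5529  # hit
  → r_2 = 1.5529
beam 3: φ=180°, α=105°
  direction (-0.2588, 0.9659); cell (2,5); t to first gridline: x 1.9319, y 0.7868 (then +3.8637 / +1.0353)
    (2,6) via y @ 0.7868  # hit
  → r_3 = 0.7868
beam 4: φ=270°, α=195°
  direction (-0.9659, -0.2588); cell (2,5); t to first gridline: x 0.5176, y 0.9273 (then +1.0353 / +3.8637)
    (1,5) via x @ 0.5176  # hit
  → r_4 = 0.5176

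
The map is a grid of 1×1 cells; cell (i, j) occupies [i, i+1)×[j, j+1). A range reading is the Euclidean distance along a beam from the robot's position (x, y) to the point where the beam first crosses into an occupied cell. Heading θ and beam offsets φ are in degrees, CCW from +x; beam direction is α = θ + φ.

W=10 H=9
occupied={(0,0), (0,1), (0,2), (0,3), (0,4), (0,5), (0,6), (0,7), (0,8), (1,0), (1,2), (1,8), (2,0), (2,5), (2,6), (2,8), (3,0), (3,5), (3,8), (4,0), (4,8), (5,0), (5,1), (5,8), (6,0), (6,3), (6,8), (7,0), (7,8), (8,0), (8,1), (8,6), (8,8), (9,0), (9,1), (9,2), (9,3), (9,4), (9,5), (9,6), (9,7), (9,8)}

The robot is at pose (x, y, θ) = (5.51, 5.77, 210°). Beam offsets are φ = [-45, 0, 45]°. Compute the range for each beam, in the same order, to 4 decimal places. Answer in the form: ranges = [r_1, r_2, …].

beam 1: φ=-45°, α=165°
  d=(-0.9659,0.2588)  start (5,5)  tX=0.5280 tY=0.8887  stride 1/|dx|=1.0353 1/|dy|=3.8637
    cross x-line → (4,5), t=0.5280
    cross y-line → (4,6), t=0.8887
    cross x-line → (3,6), t=1.5633
    cross x-line → (2,6), t=2.5985 (wall)
  → r_1 = 2.5985
beam 2: φ=0°, α=210°
  d=(-0.8660,-0.5000)  start (5,5)  tX=0.5889 tY=1.5400  stride 1/|dx|=1.1547 1/|dy|=2.0000
    cross x-line → (4,5), t=0.5889
    cross y-line → (4,4), t=1.5400
    cross x-line → (3,4), t=1.7436
    cross x-line → (2,4), t=2.8983
    cross y-line → (2,3), t=3.5400
    cross x-line → (1,3), t=4.0530
    cross x-line → (0,3), t=5.2077 (wall)
  → r_2 = 5.2077
beam 3: φ=45°, α=255°
  d=(-0.2588,-0.9659)  start (5,5)  tX=1.9705 tY=0.7972  stride 1/|dx|=3.8637 1/|dy|=1.0353
    cross y-line → (5,4), t=0.7972
    cross y-line → (5,3), t=1.8324
    cross x-line → (4,3), t=1.9705
    cross y-line → (4,2), t=2.8677
    cross y-line → (4,1), t=3.9030
    cross y-line → (4,0), t=4.9383 (wall)
  → r_3 = 4.9383

ranges = [2.5985, 5.2077, 4.9383]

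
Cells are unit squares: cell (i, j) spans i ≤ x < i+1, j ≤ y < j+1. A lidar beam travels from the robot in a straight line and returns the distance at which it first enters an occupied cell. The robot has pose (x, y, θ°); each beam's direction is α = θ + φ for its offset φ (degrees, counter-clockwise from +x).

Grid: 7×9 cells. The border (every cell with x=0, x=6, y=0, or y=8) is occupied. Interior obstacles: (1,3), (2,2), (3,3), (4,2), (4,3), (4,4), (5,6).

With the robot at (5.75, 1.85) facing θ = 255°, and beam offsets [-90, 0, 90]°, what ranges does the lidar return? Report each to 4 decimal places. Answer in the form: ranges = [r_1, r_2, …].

ranges = [0.7765, 0.8800, 0.2588]

beam 1: φ=-90°, α=165°
  cosα=-0.9659 sinα=0.2588 | (5,1) | tMaxX 0.7765 tMaxY 0.5796 | tΔX 1.0353 tΔY 3.8637
    t=0.5796 [y] (5,2)
    t=0.7765 [x] (4,2) — stop
  → r_1 = 0.7765
beam 2: φ=0°, α=255°
  cosα=-0.2588 sinα=-0.9659 | (5,1) | tMaxX 2.8978 tMaxY 0.8800 | tΔX 3.8637 tΔY 1.0353
    t=0.8800 [y] (5,0) — stop
  → r_2 = 0.8800
beam 3: φ=90°, α=345°
  cosα=0.9659 sinα=-0.2588 | (5,1) | tMaxX 0.2588 tMaxY 3.2841 | tΔX 1.0353 tΔY 3.8637
    t=0.2588 [x] (6,1) — stop
  → r_3 = 0.2588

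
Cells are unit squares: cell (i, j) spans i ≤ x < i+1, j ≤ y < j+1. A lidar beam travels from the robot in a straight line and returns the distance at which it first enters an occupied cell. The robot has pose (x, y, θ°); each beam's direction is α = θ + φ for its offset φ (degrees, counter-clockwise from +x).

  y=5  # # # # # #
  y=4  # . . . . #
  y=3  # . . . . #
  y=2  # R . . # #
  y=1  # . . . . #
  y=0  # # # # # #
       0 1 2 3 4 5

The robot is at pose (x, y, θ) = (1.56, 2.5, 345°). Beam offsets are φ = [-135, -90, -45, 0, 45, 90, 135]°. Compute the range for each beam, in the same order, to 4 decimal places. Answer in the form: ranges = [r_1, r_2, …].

ranges = [0.6466, 1.5529, 1.7321, 3.5614, 3.9722, 2.5882, 1.1200]

beam 1: φ=-135°, α=210°
  d=(-0.8660,-0.5000)  start (1,2)  tX=0.6466 tY=1.0000  stride 1/|dx|=1.1547 1/|dy|=2.0000
    cross x-line → (0,2), t=0.6466 (wall)
  → r_1 = 0.6466
beam 2: φ=-90°, α=255°
  d=(-0.2588,-0.9659)  start (1,2)  tX=2.1637 tY=0.5176  stride 1/|dx|=3.8637 1/|dy|=1.0353
    cross y-line → (1,1), t=0.5176
    cross y-line → (1,0), t=1.5529 (wall)
  → r_2 = 1.5529
beam 3: φ=-45°, α=300°
  d=(0.5000,-0.8660)  start (1,2)  tX=0.8800 tY=0.5774  stride 1/|dx|=2.0000 1/|dy|=1.1547
    cross y-line → (1,1), t=0.5774
    cross x-line → (2,1), t=0.8800
    cross y-line → (2,0), t=1.7321 (wall)
  → r_3 = 1.7321
beam 4: φ=0°, α=345°
  d=(0.9659,-0.2588)  start (1,2)  tX=0.4555 tY=1.9319  stride 1/|dx|=1.0353 1/|dy|=3.8637
    cross x-line → (2,2), t=0.4555
    cross x-line → (3,2), t=1.4908
    cross y-line → (3,1), t=1.9319
    cross x-line → (4,1), t=2.5261
    cross x-line → (5,1), t=3.5614 (wall)
  → r_4 = 3.5614
beam 5: φ=45°, α=30°
  d=(0.8660,0.5000)  start (1,2)  tX=0.5081 tY=1.0000  stride 1/|dx|=1.1547 1/|dy|=2.0000
    cross x-line → (2,2), t=0.5081
    cross y-line → (2,3), t=1.0000
    cross x-line → (3,3), t=1.6628
    cross x-line → (4,3), t=2.8175
    cross y-line → (4,4), t=3.0000
    cross x-line → (5,4), t=3.9722 (wall)
  → r_5 = 3.9722
beam 6: φ=90°, α=75°
  d=(0.2588,0.9659)  start (1,2)  tX=1.7000 tY=0.5176  stride 1/|dx|=3.8637 1/|dy|=1.0353
    cross y-line → (1,3), t=0.5176
    cross y-line → (1,4), t=1.5529
    cross x-line → (2,4), t=1.7000
    cross y-line → (2,5), t=2.5882 (wall)
  → r_6 = 2.5882
beam 7: φ=135°, α=120°
  d=(-0.5000,0.8660)  start (1,2)  tX=1.1200 tY=0.5774  stride 1/|dx|=2.0000 1/|dy|=1.1547
    cross y-line → (1,3), t=0.5774
    cross x-line → (0,3), t=1.1200 (wall)
  → r_7 = 1.1200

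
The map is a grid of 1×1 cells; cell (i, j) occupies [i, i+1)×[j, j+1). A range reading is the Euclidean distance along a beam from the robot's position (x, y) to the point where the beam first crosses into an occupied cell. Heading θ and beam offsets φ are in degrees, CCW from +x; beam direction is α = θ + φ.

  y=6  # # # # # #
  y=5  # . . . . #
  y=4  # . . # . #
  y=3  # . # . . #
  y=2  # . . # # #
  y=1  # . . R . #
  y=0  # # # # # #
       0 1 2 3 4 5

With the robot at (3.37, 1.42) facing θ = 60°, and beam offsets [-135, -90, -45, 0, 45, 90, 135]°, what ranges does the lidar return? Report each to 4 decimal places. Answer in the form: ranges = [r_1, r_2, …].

ranges = [0.4348, 0.8400, 1.6875, 0.6697, 0.6005, 2.7366, 1.6228]

beam 1: φ=-135°, α=285°
  dir = (cos 285°, sin 285°) = (0.2588, -0.9659); from cell (3,1)
  next x-line at t=2.4341, next y-line at t=0.4348; Δt_x=3.8637, Δt_y=1.0353
    y: enter (3,0) at t=0.4348 ← occupied
  → r_1 = 0.4348
beam 2: φ=-90°, α=330°
  dir = (cos 330°, sin 330°) = (0.8660, -0.5000); from cell (3,1)
  next x-line at t=0.7275, next y-line at t=0.8400; Δt_x=1.1547, Δt_y=2.0000
    x: enter (4,1) at t=0.7275
    y: enter (4,0) at t=0.8400 ← occupied
  → r_2 = 0.8400
beam 3: φ=-45°, α=15°
  dir = (cos 15°, sin 15°) = (0.9659, 0.2588); from cell (3,1)
  next x-line at t=0.6522, next y-line at t=2.2409; Δt_x=1.0353, Δt_y=3.8637
    x: enter (4,1) at t=0.6522
    x: enter (5,1) at t=1.6875 ← occupied
  → r_3 = 1.6875
beam 4: φ=0°, α=60°
  dir = (cos 60°, sin 60°) = (0.5000, 0.8660); from cell (3,1)
  next x-line at t=1.2600, next y-line at t=0.6697; Δt_x=2.0000, Δt_y=1.1547
    y: enter (3,2) at t=0.6697 ← occupied
  → r_4 = 0.6697
beam 5: φ=45°, α=105°
  dir = (cos 105°, sin 105°) = (-0.2588, 0.9659); from cell (3,1)
  next x-line at t=1.4296, next y-line at t=0.6005; Δt_x=3.8637, Δt_y=1.0353
    y: enter (3,2) at t=0.6005 ← occupied
  → r_5 = 0.6005
beam 6: φ=90°, α=150°
  dir = (cos 150°, sin 150°) = (-0.8660, 0.5000); from cell (3,1)
  next x-line at t=0.4272, next y-line at t=1.1600; Δt_x=1.1547, Δt_y=2.0000
    x: enter (2,1) at t=0.4272
    y: enter (2,2) at t=1.1600
    x: enter (1,2) at t=1.5819
    x: enter (0,2) at t=2.7366 ← occupied
  → r_6 = 2.7366
beam 7: φ=135°, α=195°
  dir = (cos 195°, sin 195°) = (-0.9659, -0.2588); from cell (3,1)
  next x-line at t=0.3831, next y-line at t=1.6228; Δt_x=1.0353, Δt_y=3.8637
    x: enter (2,1) at t=0.3831
    x: enter (1,1) at t=1.4183
    y: enter (1,0) at t=1.6228 ← occupied
  → r_7 = 1.6228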